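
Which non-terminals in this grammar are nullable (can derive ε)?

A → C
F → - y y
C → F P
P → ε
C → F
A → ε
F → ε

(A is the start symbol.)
ε-productions: P → ε, A → ε, F → ε
So P, A, F are immediately nullable.
C → F P: every symbol on the right is nullable, so C is nullable too.
Every non-terminal is now nullable.
Nullable = { 'A', 'C', 'F', 'P' }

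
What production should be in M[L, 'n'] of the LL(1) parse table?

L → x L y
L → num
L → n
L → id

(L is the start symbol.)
To find M[L, 'n'], we find productions for L where 'n' is in the predict set (PREDICT(N → α) = (FIRST(α) \ {ε}) ∪ (FOLLOW(N) if α ⇒* ε)).

L → x L y: PREDICT = { 'x' }
L → num: PREDICT = { 'num' }
L → n: PREDICT = { 'n' }
  'n' is in predict set, so this production goes in M[L, 'n']
L → id: PREDICT = { 'id' }

M[L, 'n'] = L → n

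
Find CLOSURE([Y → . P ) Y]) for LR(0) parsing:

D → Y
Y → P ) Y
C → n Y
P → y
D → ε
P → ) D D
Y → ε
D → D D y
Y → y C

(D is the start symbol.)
Start with: [Y → . P ) Y]
  [Y → . P ) Y] has the dot before P: add [P → . y], [P → . ) D D]
No further items can be added.

CLOSURE = { [P → . ) D D], [P → . y], [Y → . P ) Y] }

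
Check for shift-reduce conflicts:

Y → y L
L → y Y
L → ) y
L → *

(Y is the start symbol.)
No shift-reduce conflicts

A shift-reduce conflict occurs when an LR(0) state has both:
  - a complete (reduce) item [A → α .] (dot at the end), and
  - a shift item [B → β . c γ] (dot before a terminal).

Augment with Y' → Y and build the canonical LR(0) collection (I0 = CLOSURE({[Y' → . Y]}), then GOTO on every symbol after a dot until no new states appear). It has 9 states:
  I0: { [Y → . y L], [Y' → . Y] }  — shift
  I1: { [Y' → Y .] }  — accept
  I2: { [L → . ) y], [L → . *], [L → . y Y], [Y → y . L] }  — shift
  I3: { [L → ) . y] }  — shift
  I4: { [L → * .] }  — reduce
  I5: { [Y → y L .] }  — reduce
  I6: { [L → y . Y], [Y → . y L] }  — shift
  I7: { [L → y Y .] }  — reduce
  I8: { [L → ) y .] }  — reduce

No state contains both a complete item and a shift item.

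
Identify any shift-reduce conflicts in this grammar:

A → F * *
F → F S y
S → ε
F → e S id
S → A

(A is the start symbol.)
Yes — I2: [S → .] vs [A → F . * *]; I3: [S → .] vs [F → . e S id]

Augment with A' → A and build the canonical LR(0) collection (I0 = CLOSURE({[A' → . A]}), then GOTO on every symbol after a dot until no new states appear). It has 11 states:
  I0: { [A → . F * *], [A' → . A], [F → . F S y], [F → . e S id] }  — shift
  I1: { [A' → A .] }  — accept
  I2: { [A → . F * *], [A → F . * *], [F → . F S y], [F → . e S id], [F → F . S y], [S → . A], [S → .] }  — shift, reduce
  I3: { [A → . F * *], [F → . F S y], [F → . e S id], [F → e . S id], [S → . A], [S → .] }  — shift, reduce
  I4: { [S → A .] }  — reduce
  I5: { [F → e S . id] }  — shift
  I6: { [F → e S id .] }  — reduce
  I7: { [A → F * . *] }  — shift
  I8: { [F → F S . y] }  — shift
  I9: { [F → F S y .] }  — reduce
  I10: { [A → F * * .] }  — reduce

I2 contains reduce item [S → .] and shift items [A → F . * *], [F → . e S id] — shift-reduce conflict.
I3 contains reduce item [S → .] and shift item [F → . e S id] — shift-reduce conflict.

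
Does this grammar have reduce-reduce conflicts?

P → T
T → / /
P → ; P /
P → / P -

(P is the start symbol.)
A reduce-reduce conflict occurs when an LR(0) state has two complete items [A → α .] and [B → β .] — both call for a reduction, and with no lookahead the parser cannot choose between them.

Augment with P' → P and build the canonical LR(0) collection (I0 = CLOSURE({[P' → . P]}), then GOTO on every symbol after a dot until no new states appear). It has 10 states:
  I0: { [P → . / P -], [P → . ; P /], [P → . T], [P' → . P], [T → . / /] }  — shift
  I1: { [P → . / P -], [P → . ; P /], [P → . T], [P → / . P -], [T → . / /], [T → / . /] }  — shift
  I2: { [P → . / P -], [P → . ; P /], [P → . T], [P → ; . P /], [T → . / /] }  — shift
  I3: { [P' → P .] }  — accept
  I4: { [P → T .] }  — reduce
  I5: { [P → ; P . /] }  — shift
  I6: { [P → ; P / .] }  — reduce
  I7: { [P → . / P -], [P → . ; P /], [P → . T], [P → / . P -], [T → . / /], [T → / . /], [T → / / .] }  — shift, reduce
  I8: { [P → / P . -] }  — shift
  I9: { [P → / P - .] }  — reduce

No state contains more than one complete item.

Answer: No reduce-reduce conflicts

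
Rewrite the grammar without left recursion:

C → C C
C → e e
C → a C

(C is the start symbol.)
C is directly left-recursive. The standard transformation for
  A → A α₁ | ... | A α_m | β₁ | ... | β_n
is
  A  → β₁ A' | ... | β_n A'
  A' → α₁ A' | ... | α_m A' | ε

C → e e becomes C → e e C'
C → a C becomes C → a C C'
C → C C becomes C' → C C'
Add C' → ε

Resulting grammar:
C → e e C'
C → a C C'
C' → C C'
C' → ε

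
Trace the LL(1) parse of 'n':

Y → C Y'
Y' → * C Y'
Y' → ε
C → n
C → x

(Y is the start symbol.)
LL(1) parsing maintains a stack (initially the start symbol over $) and the input. At each step: if the stack top is a terminal, match it against the current input token; if it is a non-terminal N, replace it with the RHS of M[N, lookahead] (the unique production whose predict set contains the lookahead).

Stack is shown with the top on the left.

Stack   Input  Action
---------------------
Y $     n $    output Y → C Y'
C Y' $  n $    output C → n
n Y' $  n $    match 'n'
Y' $    $      output Y' → ε
$       $      accept

The string is accepted.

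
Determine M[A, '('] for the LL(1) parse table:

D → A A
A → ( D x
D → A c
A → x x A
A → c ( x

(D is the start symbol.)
To find M[A, '('], we find productions for A where '(' is in the predict set (PREDICT(N → α) = (FIRST(α) \ {ε}) ∪ (FOLLOW(N) if α ⇒* ε)).

A → ( D x: PREDICT = { '(' }
  '(' is in predict set, so this production goes in M[A, '(']
A → x x A: PREDICT = { 'x' }
A → c ( x: PREDICT = { 'c' }

M[A, '('] = A → ( D x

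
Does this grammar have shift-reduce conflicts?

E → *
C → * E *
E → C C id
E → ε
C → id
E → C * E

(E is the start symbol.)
A shift-reduce conflict occurs when an LR(0) state has both:
  - a complete (reduce) item [A → α .] (dot at the end), and
  - a shift item [B → β . c γ] (dot before a terminal).

Augment with E' → E and build the canonical LR(0) collection (I0 = CLOSURE({[E' → . E]}), then GOTO on every symbol after a dot until no new states appear). It has 11 states:
  I0: { [C → . * E *], [C → . id], [E → . *], [E → . C * E], [E → . C C id], [E → .], [E' → . E] }  — shift, reduce
  I1: { [C → * . E *], [C → . * E *], [C → . id], [E → * .], [E → . *], [E → . C * E], [E → . C C id], [E → .] }  — shift, 2 reduces
  I2: { [C → . * E *], [C → . id], [E → C . * E], [E → C . C id] }  — shift
  I3: { [E' → E .] }  — accept
  I4: { [C → id .] }  — reduce
  I5: { [C → * . E *], [C → . * E *], [C → . id], [E → . *], [E → . C * E], [E → . C C id], [E → .], [E → C * . E] }  — shift, reduce
  I6: { [E → C C . id] }  — shift
  I7: { [E → C C id .] }  — reduce
  I8: { [C → * E . *], [E → C * E .] }  — shift, reduce
  I9: { [C → * E * .] }  — reduce
  I10: { [C → * E . *] }  — shift

I0 contains reduce item [E → .] and shift items [C → . * E *], [C → . id], [E → . *] — shift-reduce conflict.
I1 contains reduce items [E → .], [E → * .] and shift items [C → . * E *], [C → . id], [E → . *] — shift-reduce conflict.
I5 contains reduce item [E → .] and shift items [C → . * E *], [C → . id], [E → . *] — shift-reduce conflict.
I8 contains reduce item [E → C * E .] and shift item [C → * E . *] — shift-reduce conflict.

Answer: Yes — I0: [E → .] vs [C → . * E *]; I1: [E → .] vs [C → . * E *]; I5: [E → .] vs [C → . * E *]; I8: [E → C * E .] vs [C → * E . *]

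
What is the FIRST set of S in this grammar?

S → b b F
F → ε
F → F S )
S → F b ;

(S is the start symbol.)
{ 'b' }

FIRST sets of the other non-terminals involved (by the same procedure, iterated to a fixed point):
  FIRST(F) = { 'b', ε }

From S → b b F:
  - b is a terminal: add 'b' and stop
From S → F b ;:
  - F is a non-terminal: add FIRST(F) \ {ε} = { 'b' }
    F is nullable, so continue to the next symbol
  - b is a terminal: add 'b' and stop

Collecting: FIRST(S) = { 'b' }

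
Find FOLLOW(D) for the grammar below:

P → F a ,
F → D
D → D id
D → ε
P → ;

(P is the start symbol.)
To compute FOLLOW(D), find every occurrence of D on a right-hand side N → α D β: add FIRST(β) \ {ε}, and if β is empty or nullable also add FOLLOW(N). Iterate to a fixed point.

In F → D: D is at the end, add FOLLOW(F)
In D → D id: D is followed by id, add FIRST(id) \ {ε} = { 'id' }

The FOLLOW sets referred to above (computed the same way, to a fixed point):
  FOLLOW(F) = { 'a' }

Taking the union: FOLLOW(D) = { 'a', 'id' }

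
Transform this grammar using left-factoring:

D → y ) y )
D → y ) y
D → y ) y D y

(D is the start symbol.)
Left-factoring transforms A → αβ₁ | αβ₂ into A → αA' and A' → β₁ | β₂
(α is the longest common prefix among the alternatives). Repeat until
no nonterminal has two alternatives with a common prefix.

Round 1: D has alternatives sharing prefix 'y ) y'. Introduce D': D → y ) y D'
  Add: D' → )
  Add: D' → ε
  Add: D' → D y

No remaining common prefixes — done.

Resulting grammar:
D → y ) y D'
D' → )
D' → ε
D' → D y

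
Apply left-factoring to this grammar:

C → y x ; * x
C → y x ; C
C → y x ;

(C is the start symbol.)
C → y x ; C'
C' → * x
C' → C
C' → ε

Left-factoring transforms A → αβ₁ | αβ₂ into A → αA' and A' → β₁ | β₂
(α is the longest common prefix among the alternatives). Repeat until
no nonterminal has two alternatives with a common prefix.

Round 1: C has alternatives sharing prefix 'y x ;'. Introduce C': C → y x ; C'
  Add: C' → * x
  Add: C' → C
  Add: C' → ε

No remaining common prefixes — done.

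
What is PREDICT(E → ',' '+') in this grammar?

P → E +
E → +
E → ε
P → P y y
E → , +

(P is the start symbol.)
{ ',' }

PREDICT(E → ',' '+') = (FIRST(RHS) \ {ε}) ∪ (FOLLOW(E) if ε ∈ FIRST(RHS), i.e. RHS ⇒* ε)
FIRST(',' '+') = { ',' }
ε ∉ FIRST(',' '+'), so FOLLOW(E) is not added.
PREDICT(E → ',' '+') = { ',' }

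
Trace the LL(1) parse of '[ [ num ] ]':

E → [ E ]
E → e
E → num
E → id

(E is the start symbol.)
Stack is shown with the top on the left.

Stack      Input          Action
--------------------------------
E $        [ [ num ] ] $  output E → [ E ]
[ E ] $    [ [ num ] ] $  match '['
E ] $      [ num ] ] $    output E → [ E ]
[ E ] ] $  [ num ] ] $    match '['
E ] ] $    num ] ] $      output E → num
num ] ] $  num ] ] $      match 'num'
] ] $      ] ] $          match ']'
] $        ] $            match ']'
$          $              accept

The string is accepted.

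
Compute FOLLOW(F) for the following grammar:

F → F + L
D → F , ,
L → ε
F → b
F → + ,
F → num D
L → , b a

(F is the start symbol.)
{ $, '+', ',' }

To compute FOLLOW(F), find every occurrence of F on a right-hand side N → α F β: add FIRST(β) \ {ε}, and if β is empty or nullable also add FOLLOW(N). Iterate to a fixed point.

F is the start symbol, so $ ∈ FOLLOW(F).
In F → F + L: F is followed by '+' L, add FIRST('+' L) \ {ε} = { '+' }
In D → F , ,: F is followed by ',' ',', add FIRST(',' ',') \ {ε} = { ',' }

Taking the union: FOLLOW(F) = { $, '+', ',' }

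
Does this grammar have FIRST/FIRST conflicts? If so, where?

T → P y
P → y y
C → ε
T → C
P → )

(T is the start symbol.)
No FIRST/FIRST conflicts.

A FIRST/FIRST conflict occurs when two productions N → α and N → β for the same non-terminal have FIRST(α) ∩ FIRST(β) ≠ ∅ (with ε ∈ FIRST of a nullable right-hand side, so two nullable alternatives also conflict).

FIRST sets of the non-terminals at (or reachable through a nullable prefix from) the front of some alternative:
  FIRST(P) = { ')', 'y' }
  FIRST(C) = { ε }

Productions for T:
  T → P y: FIRST = { ')', 'y' }
  T → C: FIRST = { ε }
Productions for P:
  P → y y: FIRST = { 'y' }
  P → ): FIRST = { ')' }
C has only one production, so no FIRST/FIRST conflict is possible there.

All alternatives of each non-terminal have pairwise disjoint FIRST sets.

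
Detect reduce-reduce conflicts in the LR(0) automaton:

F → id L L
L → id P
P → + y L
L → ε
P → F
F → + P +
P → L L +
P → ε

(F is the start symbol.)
A reduce-reduce conflict occurs when an LR(0) state has two complete items [A → α .] and [B → β .] — both call for a reduction, and with no lookahead the parser cannot choose between them.

Augment with F' → F and build the canonical LR(0) collection (I0 = CLOSURE({[F' → . F]}), then GOTO on every symbol after a dot until no new states appear). It has 20 states:
  I0: { [F → . + P +], [F → . id L L], [F' → . F] }  — shift
  I1: { [F → + . P +], [F → . + P +], [F → . id L L], [L → . id P], [L → .], [P → . + y L], [P → . F], [P → . L L +], [P → .] }  — shift, 2 reduces
  I2: { [F' → F .] }  — accept
  I3: { [F → id . L L], [L → . id P], [L → .] }  — shift, reduce
  I4: { [F → id L . L], [L → . id P], [L → .] }  — shift, reduce
  I5: { [F → . + P +], [F → . id L L], [L → . id P], [L → .], [L → id . P], [P → . + y L], [P → . F], [P → . L L +], [P → .] }  — shift, 2 reduces
  I6: { [F → + . P +], [F → . + P +], [F → . id L L], [L → . id P], [L → .], [P → + . y L], [P → . + y L], [P → . F], [P → . L L +], [P → .] }  — shift, 2 reduces
  I7: { [P → F .] }  — reduce
  I8: { [L → . id P], [L → .], [P → L . L +] }  — shift, reduce
  I9: { [L → id P .] }  — reduce
  I10: { [F → . + P +], [F → . id L L], [F → id . L L], [L → . id P], [L → .], [L → id . P], [P → . + y L], [P → . F], [P → . L L +], [P → .] }  — shift, 2 reduces
  I11: { [F → id L . L], [L → . id P], [L → .], [P → L . L +] }  — shift, reduce
  I12: { [F → id L L .], [P → L L . +] }  — shift, reduce
  I13: { [P → L L + .] }  — reduce
  I14: { [P → L L . +] }  — shift
  I15: { [F → + P . +] }  — shift
  I16: { [L → . id P], [L → .], [P → + y . L] }  — shift, reduce
  I17: { [P → + y L .] }  — reduce
  I18: { [F → + P + .] }  — reduce
  I19: { [F → id L L .] }  — reduce

I1 contains complete items [L → .], [P → .] — reduce-reduce conflict.
I5 contains complete items [L → .], [P → .] — reduce-reduce conflict.
I6 contains complete items [L → .], [P → .] — reduce-reduce conflict.
I10 contains complete items [L → .], [P → .] — reduce-reduce conflict.

Answer: Yes — I1: [L → .] vs [P → .]; I5: [L → .] vs [P → .]; I6: [L → .] vs [P → .]; I10: [L → .] vs [P → .]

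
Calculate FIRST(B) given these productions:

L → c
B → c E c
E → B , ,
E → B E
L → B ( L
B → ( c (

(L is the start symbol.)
{ '(', 'c' }

From B → c E c:
  - c is a terminal: add 'c' and stop
From B → ( c (:
  - '(' is a terminal: add '(' and stop

Collecting: FIRST(B) = { '(', 'c' }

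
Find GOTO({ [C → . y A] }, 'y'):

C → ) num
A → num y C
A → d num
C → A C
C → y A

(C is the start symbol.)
GOTO(I, 'y') = CLOSURE({ [A → αX.β] : [A → α.Xβ] ∈ I, X = 'y' })

Items with dot before 'y', with the dot advanced:
  [C → . y A] → [C → y . A]
Closure of the advanced items:
  [C → y . A] has the dot before A: add [A → . num y C], [A → . d num]

GOTO = { [A → . d num], [A → . num y C], [C → y . A] }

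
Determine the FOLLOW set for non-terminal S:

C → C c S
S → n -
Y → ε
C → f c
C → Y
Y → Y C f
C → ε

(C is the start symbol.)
In C → C c S: S is at the end, add FOLLOW(C)

The FOLLOW sets referred to above (computed the same way, to a fixed point):
  FOLLOW(C) = { $, 'c', 'f' }

Taking the union: FOLLOW(S) = { $, 'c', 'f' }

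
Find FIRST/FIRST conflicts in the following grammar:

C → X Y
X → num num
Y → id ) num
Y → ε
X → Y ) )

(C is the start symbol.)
No FIRST/FIRST conflicts.

A FIRST/FIRST conflict occurs when two productions N → α and N → β for the same non-terminal have FIRST(α) ∩ FIRST(β) ≠ ∅ (with ε ∈ FIRST of a nullable right-hand side, so two nullable alternatives also conflict).

FIRST sets of the non-terminals at (or reachable through a nullable prefix from) the front of some alternative:
  FIRST(Y) = { 'id', ε }

Productions for X:
  X → num num: FIRST = { 'num' }
  X → Y ) ): FIRST = { ')', 'id' }
Productions for Y:
  Y → id ) num: FIRST = { 'id' }
  Y → ε: FIRST = { ε }
C has only one production, so no FIRST/FIRST conflict is possible there.

All alternatives of each non-terminal have pairwise disjoint FIRST sets.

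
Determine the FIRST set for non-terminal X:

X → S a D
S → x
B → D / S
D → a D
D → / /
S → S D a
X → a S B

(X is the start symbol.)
FIRST sets of the other non-terminals involved (by the same procedure, iterated to a fixed point):
  FIRST(S) = { 'x' }

From X → S a D:
  - S is a non-terminal: add FIRST(S) \ {ε} = { 'x' }
    S is not nullable, so stop
From X → a S B:
  - a is a terminal: add 'a' and stop

Collecting: FIRST(X) = { 'a', 'x' }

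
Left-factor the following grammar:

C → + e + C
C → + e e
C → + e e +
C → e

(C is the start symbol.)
C → + e C'
C' → + C
C' → e C''
C'' → ε
C'' → +
C → e

Left-factoring transforms A → αβ₁ | αβ₂ into A → αA' and A' → β₁ | β₂
(α is the longest common prefix among the alternatives). Repeat until
no nonterminal has two alternatives with a common prefix.

Round 1: C has alternatives sharing prefix '+ e'. Introduce C': C → + e C'
  Add: C' → + C
  Add: C' → e
  Add: C' → e +

Round 2: C' has alternatives sharing prefix 'e'. Introduce C'': C' → e C''
  Add: C'' → ε
  Add: C'' → +

No remaining common prefixes — done.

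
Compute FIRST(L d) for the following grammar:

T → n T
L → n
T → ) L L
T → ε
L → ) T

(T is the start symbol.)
FIRST sets of the non-terminals involved (from the grammar, by fixed-point iteration):
  FIRST(L) = { ')', 'n' }

To compute FIRST(L d), process the symbols left to right:
Symbol L is a non-terminal. Add FIRST(L) \ {ε} = { ')', 'n' }
L is not nullable (ε ∉ FIRST(L)), so stop here.
FIRST(L d) = { ')', 'n' }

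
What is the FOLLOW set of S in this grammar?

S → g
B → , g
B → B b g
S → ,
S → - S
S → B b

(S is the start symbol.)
{ $ }

S is the start symbol, so $ ∈ FOLLOW(S).
In S → - S: S is at the end; this adds FOLLOW(S) to itself — nothing new

Taking the union: FOLLOW(S) = { $ }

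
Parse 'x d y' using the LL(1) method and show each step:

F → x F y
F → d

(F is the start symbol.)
Stack is shown with the top on the left.

Stack    Input    Action
------------------------
F $      x d y $  output F → x F y
x F y $  x d y $  match 'x'
F y $    d y $    output F → d
d y $    d y $    match 'd'
y $      y $      match 'y'
$        $        accept

The string is accepted.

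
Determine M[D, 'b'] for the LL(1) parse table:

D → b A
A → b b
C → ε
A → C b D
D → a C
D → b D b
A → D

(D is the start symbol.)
To find M[D, 'b'], we find productions for D where 'b' is in the predict set (PREDICT(N → α) = (FIRST(α) \ {ε}) ∪ (FOLLOW(N) if α ⇒* ε)).

D → b A: PREDICT = { 'b' }
  'b' is in predict set, so this production goes in M[D, 'b']
D → a C: PREDICT = { 'a' }
D → b D b: PREDICT = { 'b' }
  'b' is in predict set, so this production goes in M[D, 'b']

M[D, 'b'] = D → b A, D → b D b  (a multiply-defined cell — the grammar is not LL(1))

Answer: D → b A, D → b D b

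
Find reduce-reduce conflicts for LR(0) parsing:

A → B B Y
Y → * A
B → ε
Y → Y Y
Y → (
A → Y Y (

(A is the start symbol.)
Yes — I7: [A → Y Y ( .] vs [Y → ( .]

A reduce-reduce conflict occurs when an LR(0) state has two complete items [A → α .] and [B → β .] — both call for a reduction, and with no lookahead the parser cannot choose between them.

Augment with A' → A and build the canonical LR(0) collection (I0 = CLOSURE({[A' → . A]}), then GOTO on every symbol after a dot until no new states appear). It has 12 states:
  I0: { [A → . B B Y], [A → . Y Y (], [A' → . A], [B → .], [Y → . (], [Y → . * A], [Y → . Y Y] }  — shift, reduce
  I1: { [Y → ( .] }  — reduce
  I2: { [A → . B B Y], [A → . Y Y (], [B → .], [Y → * . A], [Y → . (], [Y → . * A], [Y → . Y Y] }  — shift, reduce
  I3: { [A' → A .] }  — accept
  I4: { [A → B . B Y], [B → .] }  — reduce
  I5: { [A → Y . Y (], [Y → . (], [Y → . * A], [Y → . Y Y], [Y → Y . Y] }  — shift
  I6: { [A → Y Y . (], [Y → . (], [Y → . * A], [Y → . Y Y], [Y → Y . Y], [Y → Y Y .] }  — shift, reduce
  I7: { [A → Y Y ( .], [Y → ( .] }  — 2 reduces
  I8: { [Y → . (], [Y → . * A], [Y → . Y Y], [Y → Y . Y], [Y → Y Y .] }  — shift, reduce
  I9: { [A → B B . Y], [Y → . (], [Y → . * A], [Y → . Y Y] }  — shift
  I10: { [A → B B Y .], [Y → . (], [Y → . * A], [Y → . Y Y], [Y → Y . Y] }  — shift, reduce
  I11: { [Y → * A .] }  — reduce

I7 contains complete items [A → Y Y ( .], [Y → ( .] — reduce-reduce conflict.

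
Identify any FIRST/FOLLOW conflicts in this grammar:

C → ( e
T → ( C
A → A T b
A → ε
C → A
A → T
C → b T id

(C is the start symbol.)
A FIRST/FOLLOW conflict occurs when a non-terminal N has a nullable alternative N → β (β ⇒* ε) and another alternative N → α with FIRST(α) ∩ FOLLOW(N) ≠ ∅: on such a lookahead the parser cannot decide between expanding α and letting N vanish via β.

Nullable non-terminals: A, C.
FIRST sets used below: FIRST(A) = { '(', ε }, FIRST(T) = { '(' }

A: nullable alternative(s) A → ε; FOLLOW(A) = { $, '(', 'b', 'id' }
  A → A T b: FIRST \ {ε} = { '(' } — overlaps FOLLOW(A) on { '(' }: CONFLICT
  A → ε: FIRST \ {ε} = { } — this is the only nullable alternative, skip
  A → T: FIRST \ {ε} = { '(' } — overlaps FOLLOW(A) on { '(' }: CONFLICT

C: nullable alternative(s) C → A; FOLLOW(C) = { $, '(', 'b', 'id' }
  C → ( e: FIRST \ {ε} = { '(' } — overlaps FOLLOW(C) on { '(' }: CONFLICT
  C → A: FIRST \ {ε} = { '(' } — this is the only nullable alternative, skip
  C → b T id: FIRST \ {ε} = { 'b' } — overlaps FOLLOW(C) on { 'b' }: CONFLICT

T has no nullable alternative, so no FIRST/FOLLOW check is needed there.

So the grammar has 4 FIRST/FOLLOW conflicts (marked CONFLICT above).

Answer: Yes. C → '(' e with FOLLOW(C) on { '(' }; C → b T id with FOLLOW(C) on { 'b' }; A → A T b with FOLLOW(A) on { '(' }; A → T with FOLLOW(A) on { '(' }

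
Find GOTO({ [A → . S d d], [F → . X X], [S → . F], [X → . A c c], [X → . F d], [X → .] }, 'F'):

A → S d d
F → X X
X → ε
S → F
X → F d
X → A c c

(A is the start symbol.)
GOTO(I, 'F') = CLOSURE({ [A → αX.β] : [A → α.Xβ] ∈ I, X = 'F' })

Items with dot before 'F', with the dot advanced:
  [S → . F] → [S → F .]
  [X → . F d] → [X → F . d]
Closure adds nothing (no advanced item has the dot before a non-terminal).

GOTO = { [S → F .], [X → F . d] }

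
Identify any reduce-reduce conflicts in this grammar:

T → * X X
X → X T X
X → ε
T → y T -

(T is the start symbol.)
A reduce-reduce conflict occurs when an LR(0) state has two complete items [A → α .] and [B → β .] — both call for a reduction, and with no lookahead the parser cannot choose between them.

Augment with T' → T and build the canonical LR(0) collection (I0 = CLOSURE({[T' → . T]}), then GOTO on every symbol after a dot until no new states appear). It has 10 states:
  I0: { [T → . * X X], [T → . y T -], [T' → . T] }  — shift
  I1: { [T → * . X X], [X → . X T X], [X → .] }  — reduce
  I2: { [T' → T .] }  — accept
  I3: { [T → . * X X], [T → . y T -], [T → y . T -] }  — shift
  I4: { [T → y T . -] }  — shift
  I5: { [T → y T - .] }  — reduce
  I6: { [T → * X . X], [T → . * X X], [T → . y T -], [X → . X T X], [X → .], [X → X . T X] }  — shift, reduce
  I7: { [X → . X T X], [X → .], [X → X T . X] }  — reduce
  I8: { [T → * X X .], [T → . * X X], [T → . y T -], [X → X . T X] }  — shift, reduce
  I9: { [T → . * X X], [T → . y T -], [X → X . T X], [X → X T X .] }  — shift, reduce

No state contains more than one complete item.

Answer: No reduce-reduce conflicts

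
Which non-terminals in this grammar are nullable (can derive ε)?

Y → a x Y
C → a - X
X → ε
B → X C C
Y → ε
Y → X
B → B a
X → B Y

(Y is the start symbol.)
{ 'X', 'Y' }

ε-productions: X → ε, Y → ε
So X, Y are immediately nullable.
No further non-terminal can be added: every production for the remaining non-terminals contains a terminal or a non-nullable non-terminal.
Nullable = { 'X', 'Y' }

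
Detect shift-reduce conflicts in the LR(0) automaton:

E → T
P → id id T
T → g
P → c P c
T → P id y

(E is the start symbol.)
No shift-reduce conflicts

A shift-reduce conflict occurs when an LR(0) state has both:
  - a complete (reduce) item [A → α .] (dot at the end), and
  - a shift item [B → β . c γ] (dot before a terminal).

Augment with E' → E and build the canonical LR(0) collection (I0 = CLOSURE({[E' → . E]}), then GOTO on every symbol after a dot until no new states appear). It has 13 states:
  I0: { [E → . T], [E' → . E], [P → . c P c], [P → . id id T], [T → . P id y], [T → . g] }  — shift
  I1: { [E' → E .] }  — accept
  I2: { [T → P . id y] }  — shift
  I3: { [E → T .] }  — reduce
  I4: { [P → . c P c], [P → . id id T], [P → c . P c] }  — shift
  I5: { [T → g .] }  — reduce
  I6: { [P → id . id T] }  — shift
  I7: { [P → . c P c], [P → . id id T], [P → id id . T], [T → . P id y], [T → . g] }  — shift
  I8: { [P → id id T .] }  — reduce
  I9: { [P → c P . c] }  — shift
  I10: { [P → c P c .] }  — reduce
  I11: { [T → P id . y] }  — shift
  I12: { [T → P id y .] }  — reduce

No state contains both a complete item and a shift item.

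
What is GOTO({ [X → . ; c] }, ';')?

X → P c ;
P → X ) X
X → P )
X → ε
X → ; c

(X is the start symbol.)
{ [X → ; . c] }

GOTO(I, ';') = CLOSURE({ [A → αX.β] : [A → α.Xβ] ∈ I, X = ';' })

Items with dot before ';', with the dot advanced:
  [X → . ; c] → [X → ; . c]
Closure adds nothing (no advanced item has the dot before a non-terminal).

GOTO = { [X → ; . c] }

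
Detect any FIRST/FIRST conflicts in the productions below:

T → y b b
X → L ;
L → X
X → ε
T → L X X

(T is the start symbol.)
A FIRST/FIRST conflict occurs when two productions N → α and N → β for the same non-terminal have FIRST(α) ∩ FIRST(β) ≠ ∅ (with ε ∈ FIRST of a nullable right-hand side, so two nullable alternatives also conflict).

FIRST sets of the non-terminals at (or reachable through a nullable prefix from) the front of some alternative:
  FIRST(L) = { ';', ε }
  FIRST(X) = { ';', ε }

Productions for T:
  T → y b b: FIRST = { 'y' }
  T → L X X: FIRST = { ';', ε }
Productions for X:
  X → L ;: FIRST = { ';' }
  X → ε: FIRST = { ε }
L has only one production, so no FIRST/FIRST conflict is possible there.

All alternatives of each non-terminal have pairwise disjoint FIRST sets.

Answer: No FIRST/FIRST conflicts.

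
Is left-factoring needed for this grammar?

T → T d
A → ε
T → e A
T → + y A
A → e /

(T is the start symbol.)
Left-factoring is needed when two productions for the same non-terminal
share a common prefix on the right-hand side.

Productions for T:
  T → T d
  T → e A
  T → + y A
Productions for A:
  A → ε
  A → e /

No common prefixes found.

Answer: No, left-factoring is not needed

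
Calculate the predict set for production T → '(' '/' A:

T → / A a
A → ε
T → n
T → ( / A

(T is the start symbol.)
PREDICT(T → '(' '/' A) = (FIRST(RHS) \ {ε}) ∪ (FOLLOW(T) if ε ∈ FIRST(RHS), i.e. RHS ⇒* ε)
FIRST('(' '/' A) = { '(' }
ε ∉ FIRST('(' '/' A), so FOLLOW(T) is not added.
PREDICT(T → '(' '/' A) = { '(' }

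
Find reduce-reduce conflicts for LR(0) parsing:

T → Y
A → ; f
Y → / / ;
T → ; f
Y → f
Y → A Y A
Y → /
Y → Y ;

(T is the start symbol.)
A reduce-reduce conflict occurs when an LR(0) state has two complete items [A → α .] and [B → β .] — both call for a reduction, and with no lookahead the parser cannot choose between them.

Augment with T' → T and build the canonical LR(0) collection (I0 = CLOSURE({[T' → . T]}), then GOTO on every symbol after a dot until no new states appear). It has 16 states:
  I0: { [A → . ; f], [T → . ; f], [T → . Y], [T' → . T], [Y → . / / ;], [Y → . /], [Y → . A Y A], [Y → . Y ;], [Y → . f] }  — shift
  I1: { [Y → / . / ;], [Y → / .] }  — shift, reduce
  I2: { [A → ; . f], [T → ; . f] }  — shift
  I3: { [A → . ; f], [Y → . / / ;], [Y → . /], [Y → . A Y A], [Y → . Y ;], [Y → . f], [Y → A . Y A] }  — shift
  I4: { [T' → T .] }  — accept
  I5: { [T → Y .], [Y → Y . ;] }  — shift, reduce
  I6: { [Y → f .] }  — reduce
  I7: { [Y → Y ; .] }  — reduce
  I8: { [A → ; . f] }  — shift
  I9: { [A → . ; f], [Y → A Y . A], [Y → Y . ;] }  — shift
  I10: { [A → ; . f], [Y → Y ; .] }  — shift, reduce
  I11: { [Y → A Y A .] }  — reduce
  I12: { [A → ; f .] }  — reduce
  I13: { [A → ; f .], [T → ; f .] }  — 2 reduces
  I14: { [Y → / / . ;] }  — shift
  I15: { [Y → / / ; .] }  — reduce

I13 contains complete items [A → ; f .], [T → ; f .] — reduce-reduce conflict.

Answer: Yes — I13: [A → ; f .] vs [T → ; f .]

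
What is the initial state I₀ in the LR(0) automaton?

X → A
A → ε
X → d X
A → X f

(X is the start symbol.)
{ [A → . X f], [A → .], [X → . A], [X → . d X], [X' → . X] }

First, augment the grammar with X' → X
I₀ = CLOSURE({ [X' → . X] }):
  [X' → . X] has the dot before X: add [X → . A], [X → . d X]
  [X → . A] has the dot before A: add [A → .], [A → . X f]
No further items can be added.

I₀ = { [A → . X f], [A → .], [X → . A], [X → . d X], [X' → . X] }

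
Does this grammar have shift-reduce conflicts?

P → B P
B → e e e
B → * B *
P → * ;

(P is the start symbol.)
A shift-reduce conflict occurs when an LR(0) state has both:
  - a complete (reduce) item [A → α .] (dot at the end), and
  - a shift item [B → β . c γ] (dot before a terminal).

Augment with P' → P and build the canonical LR(0) collection (I0 = CLOSURE({[P' → . P]}), then GOTO on every symbol after a dot until no new states appear). It has 12 states:
  I0: { [B → . * B *], [B → . e e e], [P → . * ;], [P → . B P], [P' → . P] }  — shift
  I1: { [B → * . B *], [B → . * B *], [B → . e e e], [P → * . ;] }  — shift
  I2: { [B → . * B *], [B → . e e e], [P → . * ;], [P → . B P], [P → B . P] }  — shift
  I3: { [P' → P .] }  — accept
  I4: { [B → e . e e] }  — shift
  I5: { [B → e e . e] }  — shift
  I6: { [B → e e e .] }  — reduce
  I7: { [P → B P .] }  — reduce
  I8: { [B → * . B *], [B → . * B *], [B → . e e e] }  — shift
  I9: { [P → * ; .] }  — reduce
  I10: { [B → * B . *] }  — shift
  I11: { [B → * B * .] }  — reduce

No state contains both a complete item and a shift item.

Answer: No shift-reduce conflicts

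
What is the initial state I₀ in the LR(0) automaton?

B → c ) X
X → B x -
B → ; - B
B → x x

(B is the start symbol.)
First, augment the grammar with B' → B
I₀ = CLOSURE({ [B' → . B] }):
  [B' → . B] has the dot before B: add [B → . c ) X], [B → . ; - B], [B → . x x]
No further items can be added.

I₀ = { [B → . ; - B], [B → . c ) X], [B → . x x], [B' → . B] }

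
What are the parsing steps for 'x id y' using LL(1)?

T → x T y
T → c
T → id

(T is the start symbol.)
Stack is shown with the top on the left.

Stack    Input     Action
-------------------------
T $      x id y $  output T → x T y
x T y $  x id y $  match 'x'
T y $    id y $    output T → id
id y $   id y $    match 'id'
y $      y $       match 'y'
$        $         accept

The string is accepted.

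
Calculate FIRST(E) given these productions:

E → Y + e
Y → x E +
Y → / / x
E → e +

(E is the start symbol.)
{ '/', 'e', 'x' }

To compute FIRST(E), examine every production with E on the left-hand side, reading each right-hand side left to right until a non-nullable symbol is reached.

FIRST sets of the other non-terminals involved (by the same procedure, iterated to a fixed point):
  FIRST(Y) = { '/', 'x' }

From E → Y + e:
  - Y is a non-terminal: add FIRST(Y) \ {ε} = { '/', 'x' }
    Y is not nullable, so stop
From E → e +:
  - e is a terminal: add 'e' and stop

Collecting: FIRST(E) = { '/', 'e', 'x' }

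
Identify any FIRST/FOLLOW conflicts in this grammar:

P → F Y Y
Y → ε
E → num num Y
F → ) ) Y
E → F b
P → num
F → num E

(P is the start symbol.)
Nullable non-terminals: Y.
Y has a nullable alternative but only one production, so nothing to check.

E, F, P have no nullable alternative, so no FIRST/FOLLOW check is needed there.

No FIRST/FOLLOW conflicts found.

Answer: No FIRST/FOLLOW conflicts.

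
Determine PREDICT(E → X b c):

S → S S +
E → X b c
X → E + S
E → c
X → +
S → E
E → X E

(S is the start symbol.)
{ '+', 'c' }

PREDICT(E → X b c) = (FIRST(RHS) \ {ε}) ∪ (FOLLOW(E) if ε ∈ FIRST(RHS), i.e. RHS ⇒* ε)
FIRST(X) = { '+', 'c' }
FIRST(X b c) = { '+', 'c' }
ε ∉ FIRST(X b c), so FOLLOW(E) is not added.
PREDICT(E → X b c) = { '+', 'c' }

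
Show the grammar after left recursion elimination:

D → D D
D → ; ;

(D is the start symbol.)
D is directly left-recursive. The standard transformation for
  A → A α₁ | ... | A α_m | β₁ | ... | β_n
is
  A  → β₁ A' | ... | β_n A'
  A' → α₁ A' | ... | α_m A' | ε

D → ; ; becomes D → ; ; D'
D → D D becomes D' → D D'
Add D' → ε

Resulting grammar:
D → ; ; D'
D' → D D'
D' → ε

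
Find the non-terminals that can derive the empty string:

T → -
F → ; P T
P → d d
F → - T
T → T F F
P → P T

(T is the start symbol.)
None

A non-terminal is nullable if it can derive ε (the empty string): either it has an ε-production, or it has a production whose right-hand side consists entirely of nullable non-terminals.

There are no ε-productions, so no non-terminal can derive ε.
No non-terminals are nullable.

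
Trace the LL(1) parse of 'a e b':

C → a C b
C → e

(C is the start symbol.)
Stack is shown with the top on the left.

Stack    Input    Action
------------------------
C $      a e b $  output C → a C b
a C b $  a e b $  match 'a'
C b $    e b $    output C → e
e b $    e b $    match 'e'
b $      b $      match 'b'
$        $        accept

The string is accepted.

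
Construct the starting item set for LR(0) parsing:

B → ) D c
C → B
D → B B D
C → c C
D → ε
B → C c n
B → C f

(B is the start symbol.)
{ [B → . ) D c], [B → . C c n], [B → . C f], [B' → . B], [C → . B], [C → . c C] }

First, augment the grammar with B' → B
I₀ = CLOSURE({ [B' → . B] }):
  [B' → . B] has the dot before B: add [B → . ) D c], [B → . C c n], [B → . C f]
  [B → . C c n] has the dot before C: add [C → . B], [C → . c C]
No further items can be added.

I₀ = { [B → . ) D c], [B → . C c n], [B → . C f], [B' → . B], [C → . B], [C → . c C] }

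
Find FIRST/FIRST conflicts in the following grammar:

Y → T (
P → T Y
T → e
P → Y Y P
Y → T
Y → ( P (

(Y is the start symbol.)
Yes. Y → T '(' / Y → T on { 'e' }; P → T Y / P → Y Y P on { 'e' }

FIRST sets of the non-terminals at (or reachable through a nullable prefix from) the front of some alternative:
  FIRST(T) = { 'e' }
  FIRST(Y) = { '(', 'e' }

Productions for Y:
  Y → T (: FIRST = { 'e' }
  Y → T: FIRST = { 'e' }
  Y → ( P (: FIRST = { '(' }
Productions for P:
  P → T Y: FIRST = { 'e' }
  P → Y Y P: FIRST = { '(', 'e' }
T has only one production, so no FIRST/FIRST conflict is possible there.

Conflict for Y: Y → T ( and Y → T
  Overlap: { 'e' }
Conflict for P: P → T Y and P → Y Y P
  Overlap: { 'e' }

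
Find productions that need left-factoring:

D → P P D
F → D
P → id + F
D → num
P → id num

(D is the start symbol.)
Yes, P has productions with common prefix 'id'

Left-factoring is needed when two productions for the same non-terminal
share a common prefix on the right-hand side.

Productions for D:
  D → P P D
  D → num
Productions for P:
  P → id + F
  P → id num

Found common prefix 'id' in productions for P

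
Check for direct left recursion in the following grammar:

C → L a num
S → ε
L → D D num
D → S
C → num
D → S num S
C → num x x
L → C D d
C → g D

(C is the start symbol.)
No direct left recursion

Direct left recursion occurs when N → N α for some non-terminal N (the right-hand side begins with the left-hand side itself).

C → L a num: starts with L
S → ε: starts with ε
L → D D num: starts with D
D → S: starts with S
C → num: starts with num
D → S num S: starts with S
C → num x x: starts with num
L → C D d: starts with C
C → g D: starts with g

No direct left recursion found.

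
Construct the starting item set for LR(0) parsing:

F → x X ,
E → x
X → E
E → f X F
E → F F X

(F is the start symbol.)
First, augment the grammar with F' → F
I₀ = CLOSURE({ [F' → . F] }):
  [F' → . F] has the dot before F: add [F → . x X ,]
No further items can be added.

I₀ = { [F → . x X ,], [F' → . F] }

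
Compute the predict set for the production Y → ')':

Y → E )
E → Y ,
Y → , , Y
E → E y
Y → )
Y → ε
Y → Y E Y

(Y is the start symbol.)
PREDICT(Y → ')') = (FIRST(RHS) \ {ε}) ∪ (FOLLOW(Y) if ε ∈ FIRST(RHS), i.e. RHS ⇒* ε)
FIRST(')') = { ')' }
ε ∉ FIRST(')'), so FOLLOW(Y) is not added.
PREDICT(Y → ')') = { ')' }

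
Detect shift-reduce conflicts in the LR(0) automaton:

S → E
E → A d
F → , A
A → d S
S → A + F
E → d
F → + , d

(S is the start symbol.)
Yes — I4: [E → d .] vs [A → . d S]

A shift-reduce conflict occurs when an LR(0) state has both:
  - a complete (reduce) item [A → α .] (dot at the end), and
  - a shift item [B → β . c γ] (dot before a terminal).

Augment with S' → S and build the canonical LR(0) collection (I0 = CLOSURE({[S' → . S]}), then GOTO on every symbol after a dot until no new states appear). It has 15 states:
  I0: { [A → . d S], [E → . A d], [E → . d], [S → . A + F], [S → . E], [S' → . S] }  — shift
  I1: { [E → A . d], [S → A . + F] }  — shift
  I2: { [S → E .] }  — reduce
  I3: { [S' → S .] }  — accept
  I4: { [A → . d S], [A → d . S], [E → . A d], [E → . d], [E → d .], [S → . A + F], [S → . E] }  — shift, reduce
  I5: { [A → d S .] }  — reduce
  I6: { [F → . + , d], [F → . , A], [S → A + . F] }  — shift
  I7: { [E → A d .] }  — reduce
  I8: { [F → + . , d] }  — shift
  I9: { [A → . d S], [F → , . A] }  — shift
  I10: { [S → A + F .] }  — reduce
  I11: { [F → , A .] }  — reduce
  I12: { [A → . d S], [A → d . S], [E → . A d], [E → . d], [S → . A + F], [S → . E] }  — shift
  I13: { [F → + , . d] }  — shift
  I14: { [F → + , d .] }  — reduce

I4 contains reduce item [E → d .] and shift items [A → . d S], [E → . d] — shift-reduce conflict.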